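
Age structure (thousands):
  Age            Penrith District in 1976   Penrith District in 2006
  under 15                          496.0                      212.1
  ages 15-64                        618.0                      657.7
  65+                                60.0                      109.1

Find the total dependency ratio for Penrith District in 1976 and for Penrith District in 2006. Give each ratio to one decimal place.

Penrith District in 1976: 90.0
Penrith District in 2006: 48.8

Penrith District in 1976: (496.0 + 60.0) / 618.0 × 100 = 556.0 / 618.0 × 100 = 90.0
Penrith District in 2006: (212.1 + 109.1) / 657.7 × 100 = 321.2 / 657.7 × 100 = 48.8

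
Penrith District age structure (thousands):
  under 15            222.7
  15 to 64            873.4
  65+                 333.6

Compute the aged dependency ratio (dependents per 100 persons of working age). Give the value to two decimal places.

Old-age dependency ratio = 333.6 / 873.4 × 100 = 38.20

Old-age dependency ratio: 38.20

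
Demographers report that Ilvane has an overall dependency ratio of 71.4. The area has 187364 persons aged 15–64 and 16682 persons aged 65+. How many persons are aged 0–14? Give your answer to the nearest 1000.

Aged 0–14: 117000

Total dependency ratio = (youth + elderly) / working-age × 100
71.4 = (Y + 16682) / 187364 × 100
⇒ 117000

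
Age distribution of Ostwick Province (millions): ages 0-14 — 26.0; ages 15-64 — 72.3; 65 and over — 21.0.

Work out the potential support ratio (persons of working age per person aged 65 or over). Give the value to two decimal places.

Potential support ratio = 72.3 / 21.0 = 3.44

Potential support ratio: 3.44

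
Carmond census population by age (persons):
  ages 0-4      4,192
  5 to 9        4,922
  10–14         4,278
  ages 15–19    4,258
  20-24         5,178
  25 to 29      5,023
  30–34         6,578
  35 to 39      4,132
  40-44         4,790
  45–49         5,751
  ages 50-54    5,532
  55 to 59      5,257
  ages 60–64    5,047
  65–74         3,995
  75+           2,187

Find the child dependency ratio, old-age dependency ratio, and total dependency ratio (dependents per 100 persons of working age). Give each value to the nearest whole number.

Youth dependency ratio: 26
Old-age dependency ratio: 12
Total dependency ratio: 38

0–14: 4,192 + 4,922 + 4,278 = 13,392
15–64: 4,258 + 5,178 + 5,023 + 6,578 + 4,132 + 4,790 + 5,751 + 5,532 + 5,257 + 5,047 = 51,546
65+: 3,995 + 2,187 = 6,182
Youth dependency ratio = 13,392 / 51,546 × 100 = 26
Old-age dependency ratio = 6,182 / 51,546 × 100 = 12
Total dependency ratio = (13,392 + 6,182) / 51,546 × 100 = 19,574 / 51,546 × 100 = 38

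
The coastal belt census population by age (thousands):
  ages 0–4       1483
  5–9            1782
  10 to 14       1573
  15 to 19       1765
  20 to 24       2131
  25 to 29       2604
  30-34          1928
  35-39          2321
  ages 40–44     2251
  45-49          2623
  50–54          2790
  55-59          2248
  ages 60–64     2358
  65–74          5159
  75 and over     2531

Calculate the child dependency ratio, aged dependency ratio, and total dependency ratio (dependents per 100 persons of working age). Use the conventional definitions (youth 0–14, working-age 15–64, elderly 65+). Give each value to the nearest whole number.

0–14: 1483 + 1782 + 1573 = 4838
15–64: 1765 + 2131 + 2604 + 1928 + 2321 + 2251 + 2623 + 2790 + 2248 + 2358 = 23019
65+: 5159 + 2531 = 7690
Youth dependency ratio = 4838 / 23019 × 100 = 21
Old-age dependency ratio = 7690 / 23019 × 100 = 33
Total dependency ratio = (4838 + 7690) / 23019 × 100 = 12528 / 23019 × 100 = 54

Youth dependency ratio: 21
Old-age dependency ratio: 33
Total dependency ratio: 54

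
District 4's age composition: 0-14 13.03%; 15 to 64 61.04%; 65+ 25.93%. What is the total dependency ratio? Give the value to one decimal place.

Total dependency ratio: 63.8

Total dependency ratio = (13.03 + 25.93) / 61.04 × 100 = 38.96 / 61.04 × 100 = 63.8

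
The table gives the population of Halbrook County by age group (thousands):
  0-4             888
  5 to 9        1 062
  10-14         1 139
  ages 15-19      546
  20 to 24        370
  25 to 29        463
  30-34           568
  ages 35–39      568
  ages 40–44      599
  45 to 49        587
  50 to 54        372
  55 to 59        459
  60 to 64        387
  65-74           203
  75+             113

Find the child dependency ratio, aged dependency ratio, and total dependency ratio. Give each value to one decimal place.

0–14: 888 + 1 062 + 1 139 = 3 089
15–64: 546 + 370 + 463 + 568 + 568 + 599 + 587 + 372 + 459 + 387 = 4 919
65+: 203 + 113 = 316
Youth dependency ratio = 3 089 / 4 919 × 100 = 62.8
Old-age dependency ratio = 316 / 4 919 × 100 = 6.4
Total dependency ratio = (3 089 + 316) / 4 919 × 100 = 3 405 / 4 919 × 100 = 69.2

Youth dependency ratio: 62.8
Old-age dependency ratio: 6.4
Total dependency ratio: 69.2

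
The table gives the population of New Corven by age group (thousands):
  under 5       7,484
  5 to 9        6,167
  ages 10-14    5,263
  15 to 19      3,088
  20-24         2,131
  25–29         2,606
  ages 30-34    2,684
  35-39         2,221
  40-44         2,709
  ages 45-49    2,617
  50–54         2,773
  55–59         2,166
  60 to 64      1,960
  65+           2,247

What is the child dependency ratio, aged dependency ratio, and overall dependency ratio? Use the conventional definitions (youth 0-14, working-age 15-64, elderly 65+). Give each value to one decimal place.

0–14: 7,484 + 6,167 + 5,263 = 18,914
15–64: 3,088 + 2,131 + 2,606 + 2,684 + 2,221 + 2,709 + 2,617 + 2,773 + 2,166 + 1,960 = 24,955
65+: 2,247
Youth dependency ratio = 18,914 / 24,955 × 100 = 75.8
Old-age dependency ratio = 2,247 / 24,955 × 100 = 9.0
Total dependency ratio = (18,914 + 2,247) / 24,955 × 100 = 21,161 / 24,955 × 100 = 84.8

Youth dependency ratio: 75.8
Old-age dependency ratio: 9.0
Total dependency ratio: 84.8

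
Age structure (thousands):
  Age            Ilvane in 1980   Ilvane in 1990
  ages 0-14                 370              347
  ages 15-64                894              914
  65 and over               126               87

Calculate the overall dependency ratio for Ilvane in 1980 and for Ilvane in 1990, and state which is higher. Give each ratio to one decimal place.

Ilvane in 1980: (370 + 126) / 894 × 100 = 496 / 894 × 100 = 55.5
Ilvane in 1990: (347 + 87) / 914 × 100 = 434 / 914 × 100 = 47.5

Ilvane in 1980: 55.5
Ilvane in 1990: 47.5
Higher: Ilvane in 1980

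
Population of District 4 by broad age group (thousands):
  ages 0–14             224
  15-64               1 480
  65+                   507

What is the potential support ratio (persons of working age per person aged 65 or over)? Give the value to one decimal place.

Potential support ratio: 2.9

Potential support ratio = 1 480 / 507 = 2.9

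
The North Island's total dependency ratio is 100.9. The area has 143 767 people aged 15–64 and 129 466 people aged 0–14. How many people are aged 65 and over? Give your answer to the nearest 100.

Aged 65 and over: 15 600

Total dependency ratio = (youth + elderly) / working-age × 100
100.9 = (129 466 + E) / 143 767 × 100
⇒ 15 600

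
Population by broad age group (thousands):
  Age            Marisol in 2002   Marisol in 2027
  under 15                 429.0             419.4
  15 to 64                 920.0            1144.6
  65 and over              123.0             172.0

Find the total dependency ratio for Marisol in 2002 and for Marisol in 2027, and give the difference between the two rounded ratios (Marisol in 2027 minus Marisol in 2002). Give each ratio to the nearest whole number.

Marisol in 2002: 60
Marisol in 2027: 52
Difference: -8

Marisol in 2002: (429.0 + 123.0) / 920.0 × 100 = 552.0 / 920.0 × 100 = 60
Marisol in 2027: (419.4 + 172.0) / 1144.6 × 100 = 591.4 / 1144.6 × 100 = 52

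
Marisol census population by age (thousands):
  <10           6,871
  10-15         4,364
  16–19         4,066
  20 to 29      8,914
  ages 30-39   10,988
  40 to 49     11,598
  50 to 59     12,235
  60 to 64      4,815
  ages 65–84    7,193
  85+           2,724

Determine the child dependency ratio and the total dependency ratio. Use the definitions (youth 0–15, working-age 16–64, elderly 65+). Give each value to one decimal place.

Youth dependency ratio: 21.4
Total dependency ratio: 40.2

0–15: 6,871 + 4,364 = 11,235
16–64: 4,066 + 8,914 + 10,988 + 11,598 + 12,235 + 4,815 = 52,616
65+: 7,193 + 2,724 = 9,917
Youth dependency ratio = 11,235 / 52,616 × 100 = 21.4
Total dependency ratio = (11,235 + 9,917) / 52,616 × 100 = 21,152 / 52,616 × 100 = 40.2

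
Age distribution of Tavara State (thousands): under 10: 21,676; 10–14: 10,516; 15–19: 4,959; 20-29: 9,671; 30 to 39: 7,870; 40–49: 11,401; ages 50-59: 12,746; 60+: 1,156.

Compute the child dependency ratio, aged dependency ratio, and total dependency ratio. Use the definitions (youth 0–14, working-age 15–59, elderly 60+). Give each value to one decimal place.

0–14: 21,676 + 10,516 = 32,192
15–59: 4,959 + 9,671 + 7,870 + 11,401 + 12,746 = 46,647
60+: 1,156
Youth dependency ratio = 32,192 / 46,647 × 100 = 69.0
Old-age dependency ratio = 1,156 / 46,647 × 100 = 2.5
Total dependency ratio = (32,192 + 1,156) / 46,647 × 100 = 33,348 / 46,647 × 100 = 71.5

Youth dependency ratio: 69.0
Old-age dependency ratio: 2.5
Total dependency ratio: 71.5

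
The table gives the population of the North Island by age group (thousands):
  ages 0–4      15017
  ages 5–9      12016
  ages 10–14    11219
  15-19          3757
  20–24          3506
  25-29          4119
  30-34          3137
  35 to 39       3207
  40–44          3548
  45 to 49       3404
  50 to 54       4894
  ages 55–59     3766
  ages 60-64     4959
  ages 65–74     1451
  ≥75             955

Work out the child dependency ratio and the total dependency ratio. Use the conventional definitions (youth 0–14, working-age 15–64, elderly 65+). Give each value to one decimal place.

Youth dependency ratio: 99.9
Total dependency ratio: 106.2

0–14: 15017 + 12016 + 11219 = 38252
15–64: 3757 + 3506 + 4119 + 3137 + 3207 + 3548 + 3404 + 4894 + 3766 + 4959 = 38297
65+: 1451 + 955 = 2406
Youth dependency ratio = 38252 / 38297 × 100 = 99.9
Total dependency ratio = (38252 + 2406) / 38297 × 100 = 40658 / 38297 × 100 = 106.2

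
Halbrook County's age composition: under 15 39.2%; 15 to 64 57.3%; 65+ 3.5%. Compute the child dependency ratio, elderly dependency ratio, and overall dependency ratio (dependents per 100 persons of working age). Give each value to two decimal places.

Youth dependency ratio: 68.41
Old-age dependency ratio: 6.11
Total dependency ratio: 74.52

Youth dependency ratio = 39.2 / 57.3 × 100 = 68.41
Old-age dependency ratio = 3.5 / 57.3 × 100 = 6.11
Total dependency ratio = (39.2 + 3.5) / 57.3 × 100 = 42.7 / 57.3 × 100 = 74.52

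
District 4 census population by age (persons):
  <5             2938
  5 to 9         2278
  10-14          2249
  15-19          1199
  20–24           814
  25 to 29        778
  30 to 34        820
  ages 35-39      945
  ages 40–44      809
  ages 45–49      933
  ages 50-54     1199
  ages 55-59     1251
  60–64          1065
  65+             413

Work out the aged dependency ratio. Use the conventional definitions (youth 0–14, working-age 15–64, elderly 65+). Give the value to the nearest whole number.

0–14: 2938 + 2278 + 2249 = 7465
15–64: 1199 + 814 + 778 + 820 + 945 + 809 + 933 + 1199 + 1251 + 1065 = 9813
65+: 413
Old-age dependency ratio = 413 / 9813 × 100 = 4

Old-age dependency ratio: 4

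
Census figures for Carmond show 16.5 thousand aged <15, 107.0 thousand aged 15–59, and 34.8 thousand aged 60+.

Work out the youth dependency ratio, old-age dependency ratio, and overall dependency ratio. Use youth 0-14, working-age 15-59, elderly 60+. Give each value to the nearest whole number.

Youth dependency ratio: 15
Old-age dependency ratio: 33
Total dependency ratio: 48

Youth dependency ratio = 16.5 / 107.0 × 100 = 15
Old-age dependency ratio = 34.8 / 107.0 × 100 = 33
Total dependency ratio = (16.5 + 34.8) / 107.0 × 100 = 51.3 / 107.0 × 100 = 48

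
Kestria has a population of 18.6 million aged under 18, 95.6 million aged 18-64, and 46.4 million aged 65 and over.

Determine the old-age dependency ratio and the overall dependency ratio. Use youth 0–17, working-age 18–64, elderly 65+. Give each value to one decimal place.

Old-age dependency ratio: 48.5
Total dependency ratio: 68.0

Old-age dependency ratio = 46.4 / 95.6 × 100 = 48.5
Total dependency ratio = (18.6 + 46.4) / 95.6 × 100 = 65.0 / 95.6 × 100 = 68.0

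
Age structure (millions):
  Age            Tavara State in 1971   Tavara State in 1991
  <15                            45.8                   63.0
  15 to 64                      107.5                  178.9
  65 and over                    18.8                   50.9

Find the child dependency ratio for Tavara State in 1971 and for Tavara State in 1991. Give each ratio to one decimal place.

Tavara State in 1971: 42.6
Tavara State in 1991: 35.2

Tavara State in 1971: 45.8 / 107.5 × 100 = 42.6
Tavara State in 1991: 63.0 / 178.9 × 100 = 35.2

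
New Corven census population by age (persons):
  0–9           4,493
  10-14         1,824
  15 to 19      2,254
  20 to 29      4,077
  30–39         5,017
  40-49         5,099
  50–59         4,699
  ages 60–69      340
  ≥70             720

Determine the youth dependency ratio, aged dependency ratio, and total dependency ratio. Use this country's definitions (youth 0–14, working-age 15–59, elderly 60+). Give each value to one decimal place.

Youth dependency ratio: 29.9
Old-age dependency ratio: 5.0
Total dependency ratio: 34.9

0–14: 4,493 + 1,824 = 6,317
15–59: 2,254 + 4,077 + 5,017 + 5,099 + 4,699 = 21,146
60+: 340 + 720 = 1,060
Youth dependency ratio = 6,317 / 21,146 × 100 = 29.9
Old-age dependency ratio = 1,060 / 21,146 × 100 = 5.0
Total dependency ratio = (6,317 + 1,060) / 21,146 × 100 = 7,377 / 21,146 × 100 = 34.9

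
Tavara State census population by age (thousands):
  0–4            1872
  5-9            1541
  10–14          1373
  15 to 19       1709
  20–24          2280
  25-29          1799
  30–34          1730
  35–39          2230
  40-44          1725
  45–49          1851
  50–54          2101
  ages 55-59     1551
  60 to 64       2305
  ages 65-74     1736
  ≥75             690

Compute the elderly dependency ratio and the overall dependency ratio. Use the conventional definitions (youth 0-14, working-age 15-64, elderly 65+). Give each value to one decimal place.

Old-age dependency ratio: 12.6
Total dependency ratio: 37.4

0–14: 1872 + 1541 + 1373 = 4786
15–64: 1709 + 2280 + 1799 + 1730 + 2230 + 1725 + 1851 + 2101 + 1551 + 2305 = 19281
65+: 1736 + 690 = 2426
Old-age dependency ratio = 2426 / 19281 × 100 = 12.6
Total dependency ratio = (4786 + 2426) / 19281 × 100 = 7212 / 19281 × 100 = 37.4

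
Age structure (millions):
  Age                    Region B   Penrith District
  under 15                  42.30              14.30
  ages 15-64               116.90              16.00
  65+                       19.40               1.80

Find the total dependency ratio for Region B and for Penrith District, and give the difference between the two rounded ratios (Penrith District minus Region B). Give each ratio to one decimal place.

Region B: 52.8
Penrith District: 100.6
Difference: +47.8

Region B: (42.30 + 19.40) / 116.90 × 100 = 61.70 / 116.90 × 100 = 52.8
Penrith District: (14.30 + 1.80) / 16.00 × 100 = 16.10 / 16.00 × 100 = 100.6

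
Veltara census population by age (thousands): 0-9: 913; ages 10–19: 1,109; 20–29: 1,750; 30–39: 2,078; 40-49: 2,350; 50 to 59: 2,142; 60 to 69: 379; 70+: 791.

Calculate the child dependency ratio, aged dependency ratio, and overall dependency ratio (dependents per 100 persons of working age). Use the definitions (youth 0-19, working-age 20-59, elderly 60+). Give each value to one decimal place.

0–19: 913 + 1,109 = 2,022
20–59: 1,750 + 2,078 + 2,350 + 2,142 = 8,320
60+: 379 + 791 = 1,170
Youth dependency ratio = 2,022 / 8,320 × 100 = 24.3
Old-age dependency ratio = 1,170 / 8,320 × 100 = 14.1
Total dependency ratio = (2,022 + 1,170) / 8,320 × 100 = 3,192 / 8,320 × 100 = 38.4

Youth dependency ratio: 24.3
Old-age dependency ratio: 14.1
Total dependency ratio: 38.4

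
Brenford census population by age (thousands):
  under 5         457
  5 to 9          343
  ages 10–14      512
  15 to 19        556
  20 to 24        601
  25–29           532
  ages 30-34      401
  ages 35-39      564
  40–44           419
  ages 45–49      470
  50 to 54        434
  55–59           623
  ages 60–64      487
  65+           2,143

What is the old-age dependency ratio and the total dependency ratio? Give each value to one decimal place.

Old-age dependency ratio: 42.1
Total dependency ratio: 67.9

0–14: 457 + 343 + 512 = 1,312
15–64: 556 + 601 + 532 + 401 + 564 + 419 + 470 + 434 + 623 + 487 = 5,087
65+: 2,143
Old-age dependency ratio = 2,143 / 5,087 × 100 = 42.1
Total dependency ratio = (1,312 + 2,143) / 5,087 × 100 = 3,455 / 5,087 × 100 = 67.9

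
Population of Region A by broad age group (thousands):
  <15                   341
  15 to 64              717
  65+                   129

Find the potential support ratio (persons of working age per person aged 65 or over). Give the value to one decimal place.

Potential support ratio: 5.6

Potential support ratio = 717 / 129 = 5.6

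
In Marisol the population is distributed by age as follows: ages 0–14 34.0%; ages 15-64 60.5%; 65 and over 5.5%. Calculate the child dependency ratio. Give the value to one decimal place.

Youth dependency ratio: 56.2

Youth dependency ratio = 34.0 / 60.5 × 100 = 56.2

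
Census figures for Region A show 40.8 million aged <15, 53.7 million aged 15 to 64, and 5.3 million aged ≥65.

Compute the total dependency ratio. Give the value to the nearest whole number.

Total dependency ratio: 86

Total dependency ratio = (40.8 + 5.3) / 53.7 × 100 = 46.1 / 53.7 × 100 = 86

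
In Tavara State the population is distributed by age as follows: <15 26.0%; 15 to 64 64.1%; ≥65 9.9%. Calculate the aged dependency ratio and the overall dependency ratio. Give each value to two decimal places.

Old-age dependency ratio: 15.44
Total dependency ratio: 56.01

Old-age dependency ratio = 9.9 / 64.1 × 100 = 15.44
Total dependency ratio = (26.0 + 9.9) / 64.1 × 100 = 35.9 / 64.1 × 100 = 56.01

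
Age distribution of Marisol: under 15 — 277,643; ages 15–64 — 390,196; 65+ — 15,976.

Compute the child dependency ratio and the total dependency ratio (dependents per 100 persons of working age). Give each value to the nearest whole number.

Youth dependency ratio: 71
Total dependency ratio: 75

Youth dependency ratio = 277,643 / 390,196 × 100 = 71
Total dependency ratio = (277,643 + 15,976) / 390,196 × 100 = 293,619 / 390,196 × 100 = 75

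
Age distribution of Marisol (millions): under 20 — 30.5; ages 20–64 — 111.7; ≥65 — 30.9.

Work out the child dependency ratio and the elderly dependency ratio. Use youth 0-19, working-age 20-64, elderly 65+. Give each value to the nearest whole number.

Youth dependency ratio: 27
Old-age dependency ratio: 28

Youth dependency ratio = 30.5 / 111.7 × 100 = 27
Old-age dependency ratio = 30.9 / 111.7 × 100 = 28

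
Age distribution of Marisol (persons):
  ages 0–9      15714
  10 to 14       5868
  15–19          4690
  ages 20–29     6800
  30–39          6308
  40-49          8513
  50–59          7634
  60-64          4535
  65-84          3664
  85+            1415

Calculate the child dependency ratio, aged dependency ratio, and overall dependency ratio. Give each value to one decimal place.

Youth dependency ratio: 56.1
Old-age dependency ratio: 13.2
Total dependency ratio: 69.3

0–14: 15714 + 5868 = 21582
15–64: 4690 + 6800 + 6308 + 8513 + 7634 + 4535 = 38480
65+: 3664 + 1415 = 5079
Youth dependency ratio = 21582 / 38480 × 100 = 56.1
Old-age dependency ratio = 5079 / 38480 × 100 = 13.2
Total dependency ratio = (21582 + 5079) / 38480 × 100 = 26661 / 38480 × 100 = 69.3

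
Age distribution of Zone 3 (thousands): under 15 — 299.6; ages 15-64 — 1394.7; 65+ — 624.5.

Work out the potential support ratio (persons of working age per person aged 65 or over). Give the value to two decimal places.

Potential support ratio: 2.23

Potential support ratio = 1394.7 / 624.5 = 2.23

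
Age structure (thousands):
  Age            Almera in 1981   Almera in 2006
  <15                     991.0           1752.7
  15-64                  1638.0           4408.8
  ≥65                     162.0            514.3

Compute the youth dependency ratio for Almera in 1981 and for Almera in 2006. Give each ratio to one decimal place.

Almera in 1981: 991.0 / 1638.0 × 100 = 60.5
Almera in 2006: 1752.7 / 4408.8 × 100 = 39.8

Almera in 1981: 60.5
Almera in 2006: 39.8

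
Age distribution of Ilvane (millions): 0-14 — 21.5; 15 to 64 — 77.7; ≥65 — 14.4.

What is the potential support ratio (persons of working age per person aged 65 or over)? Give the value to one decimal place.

Potential support ratio = 77.7 / 14.4 = 5.4

Potential support ratio: 5.4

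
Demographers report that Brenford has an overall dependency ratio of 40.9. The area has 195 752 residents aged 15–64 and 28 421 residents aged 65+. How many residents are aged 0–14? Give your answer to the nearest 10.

Aged 0–14: 51 640

Total dependency ratio = (youth + elderly) / working-age × 100
40.9 = (Y + 28 421) / 195 752 × 100
⇒ 51 640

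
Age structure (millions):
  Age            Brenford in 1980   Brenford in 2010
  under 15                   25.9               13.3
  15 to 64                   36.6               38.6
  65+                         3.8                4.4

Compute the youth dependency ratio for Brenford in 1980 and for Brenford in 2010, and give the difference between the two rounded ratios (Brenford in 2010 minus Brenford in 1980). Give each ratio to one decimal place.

Brenford in 1980: 70.8
Brenford in 2010: 34.5
Difference: -36.3

Brenford in 1980: 25.9 / 36.6 × 100 = 70.8
Brenford in 2010: 13.3 / 38.6 × 100 = 34.5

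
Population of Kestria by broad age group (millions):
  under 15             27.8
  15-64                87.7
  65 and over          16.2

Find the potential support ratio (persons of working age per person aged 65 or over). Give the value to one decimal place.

Potential support ratio: 5.4

Potential support ratio = 87.7 / 16.2 = 5.4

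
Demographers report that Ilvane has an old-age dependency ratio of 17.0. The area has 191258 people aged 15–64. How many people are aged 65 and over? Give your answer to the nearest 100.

Old-age dependency ratio = elderly / working-age × 100
17.0 = E / 191258 × 100
⇒ 32500

Aged 65 and over: 32500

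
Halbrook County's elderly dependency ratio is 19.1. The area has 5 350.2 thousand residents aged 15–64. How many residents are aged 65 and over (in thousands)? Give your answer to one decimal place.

Aged 65 and over: 1 021.9

Old-age dependency ratio = elderly / working-age × 100
19.1 = E / 5 350.2 × 100
⇒ 1 021.9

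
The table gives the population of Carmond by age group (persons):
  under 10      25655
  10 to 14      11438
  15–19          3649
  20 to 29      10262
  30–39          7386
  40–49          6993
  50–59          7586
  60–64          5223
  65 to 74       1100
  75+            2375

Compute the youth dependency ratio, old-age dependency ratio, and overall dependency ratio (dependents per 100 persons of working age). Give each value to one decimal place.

0–14: 25655 + 11438 = 37093
15–64: 3649 + 10262 + 7386 + 6993 + 7586 + 5223 = 41099
65+: 1100 + 2375 = 3475
Youth dependency ratio = 37093 / 41099 × 100 = 90.3
Old-age dependency ratio = 3475 / 41099 × 100 = 8.5
Total dependency ratio = (37093 + 3475) / 41099 × 100 = 40568 / 41099 × 100 = 98.7

Youth dependency ratio: 90.3
Old-age dependency ratio: 8.5
Total dependency ratio: 98.7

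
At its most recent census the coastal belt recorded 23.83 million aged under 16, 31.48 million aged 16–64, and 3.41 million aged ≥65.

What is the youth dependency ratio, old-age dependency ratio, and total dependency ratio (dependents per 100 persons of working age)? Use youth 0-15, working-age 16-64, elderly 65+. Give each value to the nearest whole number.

Youth dependency ratio = 23.83 / 31.48 × 100 = 76
Old-age dependency ratio = 3.41 / 31.48 × 100 = 11
Total dependency ratio = (23.83 + 3.41) / 31.48 × 100 = 27.24 / 31.48 × 100 = 87

Youth dependency ratio: 76
Old-age dependency ratio: 11
Total dependency ratio: 87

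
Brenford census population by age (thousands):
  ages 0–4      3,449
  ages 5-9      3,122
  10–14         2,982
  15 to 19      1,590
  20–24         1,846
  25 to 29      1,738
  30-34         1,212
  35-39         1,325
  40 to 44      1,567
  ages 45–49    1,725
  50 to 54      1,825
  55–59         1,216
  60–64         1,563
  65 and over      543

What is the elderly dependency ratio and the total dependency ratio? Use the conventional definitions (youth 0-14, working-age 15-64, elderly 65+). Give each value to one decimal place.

0–14: 3,449 + 3,122 + 2,982 = 9,553
15–64: 1,590 + 1,846 + 1,738 + 1,212 + 1,325 + 1,567 + 1,725 + 1,825 + 1,216 + 1,563 = 15,607
65+: 543
Old-age dependency ratio = 543 / 15,607 × 100 = 3.5
Total dependency ratio = (9,553 + 543) / 15,607 × 100 = 10,096 / 15,607 × 100 = 64.7

Old-age dependency ratio: 3.5
Total dependency ratio: 64.7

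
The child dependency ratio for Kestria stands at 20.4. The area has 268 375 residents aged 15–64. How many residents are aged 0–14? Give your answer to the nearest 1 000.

Aged 0–14: 55 000

Youth dependency ratio = youth / working-age × 100
20.4 = Y / 268 375 × 100
⇒ 55 000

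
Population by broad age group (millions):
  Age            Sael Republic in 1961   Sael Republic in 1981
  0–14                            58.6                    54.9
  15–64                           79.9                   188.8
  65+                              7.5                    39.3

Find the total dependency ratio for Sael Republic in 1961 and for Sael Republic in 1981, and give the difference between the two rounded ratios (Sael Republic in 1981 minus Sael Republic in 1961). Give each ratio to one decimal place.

Sael Republic in 1961: (58.6 + 7.5) / 79.9 × 100 = 66.1 / 79.9 × 100 = 82.7
Sael Republic in 1981: (54.9 + 39.3) / 188.8 × 100 = 94.2 / 188.8 × 100 = 49.9

Sael Republic in 1961: 82.7
Sael Republic in 1981: 49.9
Difference: -32.8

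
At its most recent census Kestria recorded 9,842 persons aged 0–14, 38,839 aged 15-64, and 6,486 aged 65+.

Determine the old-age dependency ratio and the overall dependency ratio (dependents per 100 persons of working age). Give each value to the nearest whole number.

Old-age dependency ratio: 17
Total dependency ratio: 42

Old-age dependency ratio = 6,486 / 38,839 × 100 = 17
Total dependency ratio = (9,842 + 6,486) / 38,839 × 100 = 16,328 / 38,839 × 100 = 42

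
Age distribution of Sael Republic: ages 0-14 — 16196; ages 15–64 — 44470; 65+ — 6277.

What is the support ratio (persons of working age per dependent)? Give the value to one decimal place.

Support ratio: 2.0

Support ratio = 44470 / (16196 + 6277) = 44470 / 22473 = 2.0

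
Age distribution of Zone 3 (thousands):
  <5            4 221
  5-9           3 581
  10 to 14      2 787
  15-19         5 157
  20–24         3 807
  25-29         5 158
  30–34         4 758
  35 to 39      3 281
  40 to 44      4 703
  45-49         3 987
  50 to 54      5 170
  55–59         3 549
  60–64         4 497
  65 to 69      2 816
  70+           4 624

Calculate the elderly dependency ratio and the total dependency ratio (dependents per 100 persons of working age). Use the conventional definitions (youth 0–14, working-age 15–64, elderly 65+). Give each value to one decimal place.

Old-age dependency ratio: 16.9
Total dependency ratio: 40.9

0–14: 4 221 + 3 581 + 2 787 = 10 589
15–64: 5 157 + 3 807 + 5 158 + 4 758 + 3 281 + 4 703 + 3 987 + 5 170 + 3 549 + 4 497 = 44 067
65+: 2 816 + 4 624 = 7 440
Old-age dependency ratio = 7 440 / 44 067 × 100 = 16.9
Total dependency ratio = (10 589 + 7 440) / 44 067 × 100 = 18 029 / 44 067 × 100 = 40.9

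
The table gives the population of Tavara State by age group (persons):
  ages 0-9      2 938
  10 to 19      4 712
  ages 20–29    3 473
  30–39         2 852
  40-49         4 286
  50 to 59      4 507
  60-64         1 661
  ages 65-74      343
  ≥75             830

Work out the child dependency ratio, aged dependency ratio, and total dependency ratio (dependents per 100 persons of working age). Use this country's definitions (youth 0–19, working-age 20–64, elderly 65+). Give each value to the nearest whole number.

Youth dependency ratio: 46
Old-age dependency ratio: 7
Total dependency ratio: 53

0–19: 2 938 + 4 712 = 7 650
20–64: 3 473 + 2 852 + 4 286 + 4 507 + 1 661 = 16 779
65+: 343 + 830 = 1 173
Youth dependency ratio = 7 650 / 16 779 × 100 = 46
Old-age dependency ratio = 1 173 / 16 779 × 100 = 7
Total dependency ratio = (7 650 + 1 173) / 16 779 × 100 = 8 823 / 16 779 × 100 = 53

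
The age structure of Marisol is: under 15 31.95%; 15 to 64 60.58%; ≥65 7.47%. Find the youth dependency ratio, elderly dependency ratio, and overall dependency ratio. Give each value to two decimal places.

Youth dependency ratio: 52.74
Old-age dependency ratio: 12.33
Total dependency ratio: 65.07

Youth dependency ratio = 31.95 / 60.58 × 100 = 52.74
Old-age dependency ratio = 7.47 / 60.58 × 100 = 12.33
Total dependency ratio = (31.95 + 7.47) / 60.58 × 100 = 39.42 / 60.58 × 100 = 65.07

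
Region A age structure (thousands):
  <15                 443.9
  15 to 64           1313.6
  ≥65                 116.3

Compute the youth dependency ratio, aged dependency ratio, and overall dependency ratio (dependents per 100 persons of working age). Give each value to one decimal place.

Youth dependency ratio = 443.9 / 1313.6 × 100 = 33.8
Old-age dependency ratio = 116.3 / 1313.6 × 100 = 8.9
Total dependency ratio = (443.9 + 116.3) / 1313.6 × 100 = 560.2 / 1313.6 × 100 = 42.6

Youth dependency ratio: 33.8
Old-age dependency ratio: 8.9
Total dependency ratio: 42.6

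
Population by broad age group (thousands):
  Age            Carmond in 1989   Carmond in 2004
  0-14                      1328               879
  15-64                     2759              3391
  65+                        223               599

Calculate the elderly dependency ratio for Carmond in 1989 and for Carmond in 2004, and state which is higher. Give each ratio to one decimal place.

Carmond in 1989: 223 / 2759 × 100 = 8.1
Carmond in 2004: 599 / 3391 × 100 = 17.7

Carmond in 1989: 8.1
Carmond in 2004: 17.7
Higher: Carmond in 2004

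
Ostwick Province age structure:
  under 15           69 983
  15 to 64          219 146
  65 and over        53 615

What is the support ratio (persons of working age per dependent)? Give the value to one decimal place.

Support ratio: 1.8

Support ratio = 219 146 / (69 983 + 53 615) = 219 146 / 123 598 = 1.8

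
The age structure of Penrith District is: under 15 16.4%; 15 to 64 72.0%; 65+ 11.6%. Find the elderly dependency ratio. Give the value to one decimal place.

Old-age dependency ratio: 16.1

Old-age dependency ratio = 11.6 / 72.0 × 100 = 16.1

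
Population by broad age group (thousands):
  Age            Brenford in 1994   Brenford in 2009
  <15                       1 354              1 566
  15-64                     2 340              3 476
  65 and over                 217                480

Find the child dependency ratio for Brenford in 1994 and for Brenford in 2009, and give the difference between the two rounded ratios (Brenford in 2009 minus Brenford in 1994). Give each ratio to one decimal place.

Brenford in 1994: 1 354 / 2 340 × 100 = 57.9
Brenford in 2009: 1 566 / 3 476 × 100 = 45.1

Brenford in 1994: 57.9
Brenford in 2009: 45.1
Difference: -12.8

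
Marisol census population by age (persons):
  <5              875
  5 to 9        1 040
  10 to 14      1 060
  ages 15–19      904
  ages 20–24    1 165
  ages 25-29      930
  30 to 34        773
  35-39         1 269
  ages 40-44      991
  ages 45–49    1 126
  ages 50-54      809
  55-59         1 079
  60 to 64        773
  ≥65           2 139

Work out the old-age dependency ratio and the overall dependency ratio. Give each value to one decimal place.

Old-age dependency ratio: 21.8
Total dependency ratio: 52.1

0–14: 875 + 1 040 + 1 060 = 2 975
15–64: 904 + 1 165 + 930 + 773 + 1 269 + 991 + 1 126 + 809 + 1 079 + 773 = 9 819
65+: 2 139
Old-age dependency ratio = 2 139 / 9 819 × 100 = 21.8
Total dependency ratio = (2 975 + 2 139) / 9 819 × 100 = 5 114 / 9 819 × 100 = 52.1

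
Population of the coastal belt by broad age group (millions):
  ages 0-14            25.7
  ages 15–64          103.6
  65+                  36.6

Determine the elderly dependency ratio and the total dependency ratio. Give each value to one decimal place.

Old-age dependency ratio: 35.3
Total dependency ratio: 60.1

Old-age dependency ratio = 36.6 / 103.6 × 100 = 35.3
Total dependency ratio = (25.7 + 36.6) / 103.6 × 100 = 62.3 / 103.6 × 100 = 60.1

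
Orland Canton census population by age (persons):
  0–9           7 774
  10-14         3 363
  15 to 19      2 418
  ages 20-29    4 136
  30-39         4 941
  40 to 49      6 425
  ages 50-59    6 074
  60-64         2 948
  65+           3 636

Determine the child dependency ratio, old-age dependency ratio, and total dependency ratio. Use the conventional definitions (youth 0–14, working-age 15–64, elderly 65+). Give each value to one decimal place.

Youth dependency ratio: 41.3
Old-age dependency ratio: 13.5
Total dependency ratio: 54.8

0–14: 7 774 + 3 363 = 11 137
15–64: 2 418 + 4 136 + 4 941 + 6 425 + 6 074 + 2 948 = 26 942
65+: 3 636
Youth dependency ratio = 11 137 / 26 942 × 100 = 41.3
Old-age dependency ratio = 3 636 / 26 942 × 100 = 13.5
Total dependency ratio = (11 137 + 3 636) / 26 942 × 100 = 14 773 / 26 942 × 100 = 54.8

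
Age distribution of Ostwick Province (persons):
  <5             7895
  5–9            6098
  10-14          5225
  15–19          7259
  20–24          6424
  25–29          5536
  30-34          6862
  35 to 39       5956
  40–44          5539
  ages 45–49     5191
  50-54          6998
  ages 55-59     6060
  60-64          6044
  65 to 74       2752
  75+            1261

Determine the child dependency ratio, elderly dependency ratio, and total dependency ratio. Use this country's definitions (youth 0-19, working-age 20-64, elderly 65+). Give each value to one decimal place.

Youth dependency ratio: 48.5
Old-age dependency ratio: 7.3
Total dependency ratio: 55.8

0–19: 7895 + 6098 + 5225 + 7259 = 26477
20–64: 6424 + 5536 + 6862 + 5956 + 5539 + 5191 + 6998 + 6060 + 6044 = 54610
65+: 2752 + 1261 = 4013
Youth dependency ratio = 26477 / 54610 × 100 = 48.5
Old-age dependency ratio = 4013 / 54610 × 100 = 7.3
Total dependency ratio = (26477 + 4013) / 54610 × 100 = 30490 / 54610 × 100 = 55.8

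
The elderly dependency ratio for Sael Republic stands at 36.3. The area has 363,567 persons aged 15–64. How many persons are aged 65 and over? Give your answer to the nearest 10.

Old-age dependency ratio = elderly / working-age × 100
36.3 = E / 363,567 × 100
⇒ 131,970

Aged 65 and over: 131,970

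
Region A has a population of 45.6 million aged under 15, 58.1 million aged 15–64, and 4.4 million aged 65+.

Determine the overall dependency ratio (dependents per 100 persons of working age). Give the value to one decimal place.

Total dependency ratio: 86.1

Total dependency ratio = (45.6 + 4.4) / 58.1 × 100 = 50.0 / 58.1 × 100 = 86.1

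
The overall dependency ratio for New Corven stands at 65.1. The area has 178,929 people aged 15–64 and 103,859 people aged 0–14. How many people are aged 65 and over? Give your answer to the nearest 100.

Total dependency ratio = (youth + elderly) / working-age × 100
65.1 = (103,859 + E) / 178,929 × 100
⇒ 12,600

Aged 65 and over: 12,600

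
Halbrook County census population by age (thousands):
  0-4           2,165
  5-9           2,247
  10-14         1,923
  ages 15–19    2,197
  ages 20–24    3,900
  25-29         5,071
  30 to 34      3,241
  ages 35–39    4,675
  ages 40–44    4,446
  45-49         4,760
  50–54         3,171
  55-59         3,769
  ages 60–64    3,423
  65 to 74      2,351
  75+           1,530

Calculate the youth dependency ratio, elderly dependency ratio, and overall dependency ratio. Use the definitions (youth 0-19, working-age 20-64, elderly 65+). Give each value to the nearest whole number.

Youth dependency ratio: 23
Old-age dependency ratio: 11
Total dependency ratio: 34

0–19: 2,165 + 2,247 + 1,923 + 2,197 = 8,532
20–64: 3,900 + 5,071 + 3,241 + 4,675 + 4,446 + 4,760 + 3,171 + 3,769 + 3,423 = 36,456
65+: 2,351 + 1,530 = 3,881
Youth dependency ratio = 8,532 / 36,456 × 100 = 23
Old-age dependency ratio = 3,881 / 36,456 × 100 = 11
Total dependency ratio = (8,532 + 3,881) / 36,456 × 100 = 12,413 / 36,456 × 100 = 34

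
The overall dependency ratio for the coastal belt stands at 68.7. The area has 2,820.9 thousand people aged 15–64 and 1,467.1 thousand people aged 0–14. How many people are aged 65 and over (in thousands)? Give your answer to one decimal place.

Total dependency ratio = (youth + elderly) / working-age × 100
68.7 = (1,467.1 + E) / 2,820.9 × 100
⇒ 470.9

Aged 65 and over: 470.9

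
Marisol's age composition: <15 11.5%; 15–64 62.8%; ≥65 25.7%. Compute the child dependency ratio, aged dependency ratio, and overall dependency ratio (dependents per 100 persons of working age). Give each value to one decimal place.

Youth dependency ratio = 11.5 / 62.8 × 100 = 18.3
Old-age dependency ratio = 25.7 / 62.8 × 100 = 40.9
Total dependency ratio = (11.5 + 25.7) / 62.8 × 100 = 37.2 / 62.8 × 100 = 59.2

Youth dependency ratio: 18.3
Old-age dependency ratio: 40.9
Total dependency ratio: 59.2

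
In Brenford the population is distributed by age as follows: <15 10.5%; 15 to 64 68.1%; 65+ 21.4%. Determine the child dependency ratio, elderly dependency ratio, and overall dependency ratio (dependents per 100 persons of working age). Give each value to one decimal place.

Youth dependency ratio: 15.4
Old-age dependency ratio: 31.4
Total dependency ratio: 46.8

Youth dependency ratio = 10.5 / 68.1 × 100 = 15.4
Old-age dependency ratio = 21.4 / 68.1 × 100 = 31.4
Total dependency ratio = (10.5 + 21.4) / 68.1 × 100 = 31.9 / 68.1 × 100 = 46.8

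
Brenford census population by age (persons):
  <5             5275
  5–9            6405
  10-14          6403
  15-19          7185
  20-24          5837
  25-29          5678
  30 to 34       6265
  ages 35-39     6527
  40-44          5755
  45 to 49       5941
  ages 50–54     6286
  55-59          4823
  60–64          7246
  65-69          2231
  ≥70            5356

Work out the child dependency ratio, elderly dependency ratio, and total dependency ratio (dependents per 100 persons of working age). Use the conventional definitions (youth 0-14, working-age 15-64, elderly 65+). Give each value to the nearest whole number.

Youth dependency ratio: 29
Old-age dependency ratio: 12
Total dependency ratio: 42

0–14: 5275 + 6405 + 6403 = 18083
15–64: 7185 + 5837 + 5678 + 6265 + 6527 + 5755 + 5941 + 6286 + 4823 + 7246 = 61543
65+: 2231 + 5356 = 7587
Youth dependency ratio = 18083 / 61543 × 100 = 29
Old-age dependency ratio = 7587 / 61543 × 100 = 12
Total dependency ratio = (18083 + 7587) / 61543 × 100 = 25670 / 61543 × 100 = 42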